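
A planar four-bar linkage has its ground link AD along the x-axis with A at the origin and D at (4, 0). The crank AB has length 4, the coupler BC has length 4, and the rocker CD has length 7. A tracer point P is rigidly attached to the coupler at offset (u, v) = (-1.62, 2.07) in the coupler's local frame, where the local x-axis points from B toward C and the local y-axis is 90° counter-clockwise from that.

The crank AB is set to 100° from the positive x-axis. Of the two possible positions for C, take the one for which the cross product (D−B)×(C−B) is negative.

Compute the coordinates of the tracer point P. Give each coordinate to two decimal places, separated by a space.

1.93 4.09

A=(0,0), D=(4.00,0)
B = A + 4.00·(cos100°, sin100°) = (-0.6946, 3.9392)
|BD| = 6.1284
circle(B,4.00) ∩ circle(D,7.00): a=0.3718, h=3.9827
  candidates: C₊=(2.1502,6.7512) cross=24.407; C₋=(-2.9698,0.6493) cross=-24.407
  mode - wants cross < 0 → take C=(-2.9698,0.6493) (cross=-24.407)
ex = (C−B)/|BC| = (-0.5688,-0.8225); ey = (0.8225,-0.5688)
P = B + -1.62·ex + 2.07·ey = (1.9294,4.0942)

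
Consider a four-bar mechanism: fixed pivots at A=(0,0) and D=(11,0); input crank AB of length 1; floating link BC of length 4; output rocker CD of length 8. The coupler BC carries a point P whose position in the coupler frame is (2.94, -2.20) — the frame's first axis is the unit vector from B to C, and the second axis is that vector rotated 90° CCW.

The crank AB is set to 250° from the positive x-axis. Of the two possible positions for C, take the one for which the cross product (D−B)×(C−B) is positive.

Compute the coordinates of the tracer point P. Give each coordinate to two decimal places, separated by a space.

3.31 -1.30

A=(0,0), D=(11.00,0)
B = A + 1.00·(cos250°, sin250°) = (-0.3420, -0.9397)
|BD| = 11.3809
circle(B,4.00) ∩ circle(D,8.00): a=3.5816, h=1.7810
  candidates: C₊=(3.0803,1.1309) cross=20.269; C₋=(3.3744,-2.4189) cross=-20.269
  mode + wants cross > 0 → take C=(3.0803,1.1309) (cross=20.269)
ex = (C−B)/|BC| = (0.8556,0.5177); ey = (-0.5177,0.8556)
P = B + 2.94·ex + -2.20·ey = (3.3123,-1.3001)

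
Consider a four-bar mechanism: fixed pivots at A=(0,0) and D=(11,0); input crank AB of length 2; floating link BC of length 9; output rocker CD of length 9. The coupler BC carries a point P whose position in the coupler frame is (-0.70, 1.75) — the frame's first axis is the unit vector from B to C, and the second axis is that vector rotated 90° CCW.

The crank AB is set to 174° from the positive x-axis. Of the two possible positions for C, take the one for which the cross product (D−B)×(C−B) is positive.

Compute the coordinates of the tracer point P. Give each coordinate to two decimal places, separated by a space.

-3.69 1.02

A=(0,0), D=(11.00,0)
B = A + 2.00·(cos174°, sin174°) = (-1.9890, 0.2091)
|BD| = 12.9907
circle(B,9.00) ∩ circle(D,9.00): a=6.4954, h=6.2298
  candidates: C₊=(4.6057,6.3335) cross=80.929; C₋=(4.4052,-6.1245) cross=-80.929
  mode + wants cross > 0 → take C=(4.6057,6.3335) (cross=80.929)
ex = (C−B)/|BC| = (0.7328,0.6805); ey = (-0.6805,0.7328)
P = B + -0.70·ex + 1.75·ey = (-3.6928,1.0150)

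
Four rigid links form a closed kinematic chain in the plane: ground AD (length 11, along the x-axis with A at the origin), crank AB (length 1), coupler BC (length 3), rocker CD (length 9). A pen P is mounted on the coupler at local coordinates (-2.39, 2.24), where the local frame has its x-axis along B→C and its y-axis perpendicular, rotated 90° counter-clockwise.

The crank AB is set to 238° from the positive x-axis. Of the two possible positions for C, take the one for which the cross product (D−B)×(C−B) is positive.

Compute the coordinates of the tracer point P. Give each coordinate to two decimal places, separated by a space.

A=(0,0), D=(11.00,0)
B = A + 1.00·(cos238°, sin238°) = (-0.5299, -0.8480)
|BD| = 11.5611
circle(B,3.00) ∩ circle(D,9.00): a=2.6666, h=1.3744
  candidates: C₊=(2.0287,0.7183) cross=15.890; C₋=(2.2303,-2.0232) cross=-15.890
  mode + wants cross > 0 → take C=(2.0287,0.7183) (cross=15.890)
ex = (C−B)/|BC| = (0.8529,0.5221); ey = (-0.5221,0.8529)
P = B + -2.39·ex + 2.24·ey = (-3.7378,-0.1855)

-3.74 -0.19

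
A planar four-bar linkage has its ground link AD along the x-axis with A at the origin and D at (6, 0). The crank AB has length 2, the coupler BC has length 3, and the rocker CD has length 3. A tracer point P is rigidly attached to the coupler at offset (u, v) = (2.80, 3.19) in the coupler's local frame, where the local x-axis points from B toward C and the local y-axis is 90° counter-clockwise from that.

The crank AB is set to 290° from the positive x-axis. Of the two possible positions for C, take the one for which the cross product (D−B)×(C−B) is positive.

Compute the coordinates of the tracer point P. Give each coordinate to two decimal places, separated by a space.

A=(0,0), D=(6.00,0)
B = A + 2.00·(cos290°, sin290°) = (0.6840, -1.8794)
|BD| = 5.6384
circle(B,3.00) ∩ circle(D,3.00): a=2.8192, h=1.0257
  candidates: C₊=(3.0001,0.0274) cross=5.783; C₋=(3.6839,-1.9068) cross=-5.783
  mode + wants cross > 0 → take C=(3.0001,0.0274) (cross=5.783)
ex = (C−B)/|BC| = (0.7720,0.6356); ey = (-0.6356,0.7720)
P = B + 2.80·ex + 3.19·ey = (0.8182,2.3630)

0.82 2.36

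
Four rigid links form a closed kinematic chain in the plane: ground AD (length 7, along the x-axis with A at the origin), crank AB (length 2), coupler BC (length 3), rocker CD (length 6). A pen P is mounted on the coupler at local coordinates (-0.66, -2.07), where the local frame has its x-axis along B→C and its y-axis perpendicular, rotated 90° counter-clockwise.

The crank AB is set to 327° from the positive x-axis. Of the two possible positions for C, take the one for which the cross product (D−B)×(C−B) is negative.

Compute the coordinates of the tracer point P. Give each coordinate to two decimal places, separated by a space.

-0.49 -1.03

A=(0,0), D=(7.00,0)
B = A + 2.00·(cos327°, sin327°) = (1.6773, -1.0893)
|BD| = 5.4330
circle(B,3.00) ∩ circle(D,6.00): a=0.2317, h=2.9910
  candidates: C₊=(1.3046,1.8875) cross=16.250; C₋=(2.5040,-3.9731) cross=-16.250
  mode - wants cross < 0 → take C=(2.5040,-3.9731) (cross=-16.250)
ex = (C−B)/|BC| = (0.2755,-0.9613); ey = (0.9613,0.2755)
P = B + -0.66·ex + -2.07·ey = (-0.4944,-1.0252)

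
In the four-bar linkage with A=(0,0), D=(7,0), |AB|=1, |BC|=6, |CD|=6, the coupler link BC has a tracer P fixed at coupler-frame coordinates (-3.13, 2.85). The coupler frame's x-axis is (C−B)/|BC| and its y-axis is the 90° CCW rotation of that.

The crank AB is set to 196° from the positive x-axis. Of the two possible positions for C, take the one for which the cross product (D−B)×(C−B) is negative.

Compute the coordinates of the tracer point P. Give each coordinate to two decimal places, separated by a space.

-1.05 3.96

A=(0,0), D=(7.00,0)
B = A + 1.00·(cos196°, sin196°) = (-0.9613, -0.2756)
|BD| = 7.9660
circle(B,6.00) ∩ circle(D,6.00): a=3.9830, h=4.4873
  candidates: C₊=(2.8641,4.3468) cross=35.746; C₋=(3.1746,-4.6224) cross=-35.746
  mode - wants cross < 0 → take C=(3.1746,-4.6224) (cross=-35.746)
ex = (C−B)/|BC| = (0.6893,-0.7245); ey = (0.7245,0.6893)
P = B + -3.13·ex + 2.85·ey = (-1.0541,3.9565)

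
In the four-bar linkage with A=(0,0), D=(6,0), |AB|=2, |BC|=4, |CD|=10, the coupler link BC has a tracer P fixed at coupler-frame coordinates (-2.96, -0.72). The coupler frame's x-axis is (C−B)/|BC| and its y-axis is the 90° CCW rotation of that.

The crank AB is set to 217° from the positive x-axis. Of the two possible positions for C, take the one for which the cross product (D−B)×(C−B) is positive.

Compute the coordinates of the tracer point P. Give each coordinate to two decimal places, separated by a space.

A=(0,0), D=(6.00,0)
B = A + 2.00·(cos217°, sin217°) = (-1.5973, -1.2036)
|BD| = 7.6920
circle(B,4.00) ∩ circle(D,10.00): a=-1.6142, h=3.6598
  candidates: C₊=(-3.7643,2.1585) cross=28.152; C₋=(-2.6189,-5.0710) cross=-28.152
  mode + wants cross > 0 → take C=(-3.7643,2.1585) (cross=28.152)
ex = (C−B)/|BC| = (-0.5417,0.8405); ey = (-0.8405,-0.5417)
P = B + -2.96·ex + -0.72·ey = (0.6115,-3.3016)

0.61 -3.30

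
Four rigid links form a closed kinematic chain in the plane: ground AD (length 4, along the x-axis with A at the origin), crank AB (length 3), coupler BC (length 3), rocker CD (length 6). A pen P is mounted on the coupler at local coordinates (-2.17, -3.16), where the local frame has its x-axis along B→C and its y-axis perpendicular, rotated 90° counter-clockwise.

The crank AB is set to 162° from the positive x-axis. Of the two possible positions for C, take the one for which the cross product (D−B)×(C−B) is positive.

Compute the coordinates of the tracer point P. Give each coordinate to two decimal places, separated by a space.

A=(0,0), D=(4.00,0)
B = A + 3.00·(cos162°, sin162°) = (-2.8532, 0.9271)
|BD| = 6.9156
circle(B,3.00) ∩ circle(D,6.00): a=1.5057, h=2.5948
  candidates: C₊=(-1.0132,3.2966) cross=17.944; C₋=(-1.7089,-1.8462) cross=-17.944
  mode + wants cross > 0 → take C=(-1.0132,3.2966) (cross=17.944)
ex = (C−B)/|BC| = (0.6133,0.7898); ey = (-0.7898,0.6133)
P = B + -2.17·ex + -3.16·ey = (-1.6882,-2.7250)

-1.69 -2.72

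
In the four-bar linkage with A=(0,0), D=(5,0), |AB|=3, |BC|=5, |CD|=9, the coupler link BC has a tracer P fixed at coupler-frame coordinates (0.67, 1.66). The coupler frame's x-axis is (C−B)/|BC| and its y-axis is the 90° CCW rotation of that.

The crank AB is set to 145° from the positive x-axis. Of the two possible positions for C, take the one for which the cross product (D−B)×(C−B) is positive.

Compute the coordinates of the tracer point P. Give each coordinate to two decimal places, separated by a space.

A=(0,0), D=(5.00,0)
B = A + 3.00·(cos145°, sin145°) = (-2.4575, 1.7207)
|BD| = 7.6534
circle(B,5.00) ∩ circle(D,9.00): a=0.1682, h=4.9972
  candidates: C₊=(-1.1700,6.5521) cross=38.245; C₋=(-3.4171,-3.1863) cross=-38.245
  mode + wants cross > 0 → take C=(-1.1700,6.5521) (cross=38.245)
ex = (C−B)/|BC| = (0.2575,0.9663); ey = (-0.9663,0.2575)
P = B + 0.67·ex + 1.66·ey = (-3.8890,2.7956)

-3.89 2.80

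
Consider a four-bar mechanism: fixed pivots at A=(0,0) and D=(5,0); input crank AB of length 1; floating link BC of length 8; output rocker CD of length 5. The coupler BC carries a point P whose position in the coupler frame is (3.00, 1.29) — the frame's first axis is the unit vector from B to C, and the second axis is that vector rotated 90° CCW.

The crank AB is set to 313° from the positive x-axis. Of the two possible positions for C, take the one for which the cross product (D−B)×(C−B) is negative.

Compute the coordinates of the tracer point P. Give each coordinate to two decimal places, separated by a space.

A=(0,0), D=(5.00,0)
B = A + 1.00·(cos313°, sin313°) = (0.6820, -0.7314)
|BD| = 4.3795
circle(B,8.00) ∩ circle(D,5.00): a=6.6423, h=4.4587
  candidates: C₊=(6.4865,4.7739) cross=19.527; C₋=(7.9756,-4.0182) cross=-19.527
  mode - wants cross < 0 → take C=(7.9756,-4.0182) (cross=-19.527)
ex = (C−B)/|BC| = (0.9117,-0.4109); ey = (0.4109,0.9117)
P = B + 3.00·ex + 1.29·ey = (3.9471,-0.7878)

3.95 -0.79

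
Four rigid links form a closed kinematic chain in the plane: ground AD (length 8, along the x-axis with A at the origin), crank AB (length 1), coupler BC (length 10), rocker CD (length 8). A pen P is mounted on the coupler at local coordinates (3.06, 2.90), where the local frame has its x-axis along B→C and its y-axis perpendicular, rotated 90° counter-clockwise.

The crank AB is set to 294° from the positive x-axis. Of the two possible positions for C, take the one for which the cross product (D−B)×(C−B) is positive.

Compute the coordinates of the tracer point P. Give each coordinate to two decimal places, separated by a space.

-0.48 3.21

A=(0,0), D=(8.00,0)
B = A + 1.00·(cos294°, sin294°) = (0.4067, -0.9135)
|BD| = 7.6480
circle(B,10.00) ∩ circle(D,8.00): a=6.1776, h=7.8637
  candidates: C₊=(5.6008,7.6318) cross=60.142; C₋=(7.4794,-7.9830) cross=-60.142
  mode + wants cross > 0 → take C=(5.6008,7.6318) (cross=60.142)
ex = (C−B)/|BC| = (0.5194,0.8545); ey = (-0.8545,0.5194)
P = B + 3.06·ex + 2.90·ey = (-0.4820,3.2076)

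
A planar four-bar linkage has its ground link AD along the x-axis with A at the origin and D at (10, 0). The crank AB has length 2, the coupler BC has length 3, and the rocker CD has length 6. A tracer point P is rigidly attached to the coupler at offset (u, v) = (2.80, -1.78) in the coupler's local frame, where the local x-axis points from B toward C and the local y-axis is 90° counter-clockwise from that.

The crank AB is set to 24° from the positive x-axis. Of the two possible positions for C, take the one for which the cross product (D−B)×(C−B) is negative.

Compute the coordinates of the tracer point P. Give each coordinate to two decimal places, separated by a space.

2.80 -2.36

A=(0,0), D=(10.00,0)
B = A + 2.00·(cos24°, sin24°) = (1.8271, 0.8135)
|BD| = 8.2133
circle(B,3.00) ∩ circle(D,6.00): a=2.4630, h=1.7128
  candidates: C₊=(4.4476,2.2739) cross=14.068; C₋=(4.1083,-1.1349) cross=-14.068
  mode - wants cross < 0 → take C=(4.1083,-1.1349) (cross=-14.068)
ex = (C−B)/|BC| = (0.7604,-0.6494); ey = (0.6494,0.7604)
P = B + 2.80·ex + -1.78·ey = (2.8002,-2.3585)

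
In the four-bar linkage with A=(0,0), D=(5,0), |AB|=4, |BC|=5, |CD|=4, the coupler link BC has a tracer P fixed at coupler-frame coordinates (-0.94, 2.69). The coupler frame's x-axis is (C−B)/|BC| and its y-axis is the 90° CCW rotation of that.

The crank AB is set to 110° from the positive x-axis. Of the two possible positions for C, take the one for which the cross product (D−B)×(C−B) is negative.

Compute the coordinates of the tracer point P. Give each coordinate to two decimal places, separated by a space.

0.53 5.88

A=(0,0), D=(5.00,0)
B = A + 4.00·(cos110°, sin110°) = (-1.3681, 3.7588)
|BD| = 7.3946
circle(B,5.00) ∩ circle(D,4.00): a=4.3059, h=2.5415
  candidates: C₊=(3.6319,3.7588) cross=18.794; C₋=(1.0481,-0.6187) cross=-18.794
  mode - wants cross < 0 → take C=(1.0481,-0.6187) (cross=-18.794)
ex = (C−B)/|BC| = (0.4832,-0.8755); ey = (0.8755,0.4832)
P = B + -0.94·ex + 2.69·ey = (0.5327,5.8817)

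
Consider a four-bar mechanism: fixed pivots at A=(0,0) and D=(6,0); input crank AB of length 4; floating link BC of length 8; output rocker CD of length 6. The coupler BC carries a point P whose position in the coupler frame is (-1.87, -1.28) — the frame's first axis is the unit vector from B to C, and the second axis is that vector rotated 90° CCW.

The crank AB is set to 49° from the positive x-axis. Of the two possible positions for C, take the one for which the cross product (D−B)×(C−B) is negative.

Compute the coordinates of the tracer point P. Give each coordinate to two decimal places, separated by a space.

A=(0,0), D=(6.00,0)
B = A + 4.00·(cos49°, sin49°) = (2.6242, 3.0188)
|BD| = 4.5287
circle(B,8.00) ∩ circle(D,6.00): a=5.3557, h=5.9427
  candidates: C₊=(10.5779,3.8785) cross=26.913; C₋=(2.6551,-4.9811) cross=-26.913
  mode - wants cross < 0 → take C=(2.6551,-4.9811) (cross=-26.913)
ex = (C−B)/|BC| = (0.0039,-1.0000); ey = (1.0000,0.0039)
P = B + -1.87·ex + -1.28·ey = (1.3370,4.8839)

1.34 4.88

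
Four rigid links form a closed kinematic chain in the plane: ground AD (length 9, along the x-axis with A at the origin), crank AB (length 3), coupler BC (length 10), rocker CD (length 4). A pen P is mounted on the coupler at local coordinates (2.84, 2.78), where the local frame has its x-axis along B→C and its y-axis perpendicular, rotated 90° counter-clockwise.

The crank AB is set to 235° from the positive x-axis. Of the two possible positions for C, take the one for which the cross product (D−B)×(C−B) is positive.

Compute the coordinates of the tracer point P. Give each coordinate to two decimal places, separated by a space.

-0.93 1.44

A=(0,0), D=(9.00,0)
B = A + 3.00·(cos235°, sin235°) = (-1.7207, -2.4575)
|BD| = 10.9988
circle(B,10.00) ∩ circle(D,4.00): a=9.3180, h=3.6297
  candidates: C₊=(6.5507,3.1624) cross=39.923; C₋=(8.1727,-3.9135) cross=-39.923
  mode + wants cross > 0 → take C=(6.5507,3.1624) (cross=39.923)
ex = (C−B)/|BC| = (0.8271,0.5620); ey = (-0.5620,0.8271)
P = B + 2.84·ex + 2.78·ey = (-0.9340,1.4381)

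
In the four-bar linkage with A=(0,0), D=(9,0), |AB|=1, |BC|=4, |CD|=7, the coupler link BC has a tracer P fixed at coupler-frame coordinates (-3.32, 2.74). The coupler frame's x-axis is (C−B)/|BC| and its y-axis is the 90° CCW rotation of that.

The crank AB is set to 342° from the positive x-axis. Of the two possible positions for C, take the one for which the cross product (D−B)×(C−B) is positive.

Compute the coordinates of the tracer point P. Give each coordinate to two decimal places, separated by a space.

-3.01 -1.99

A=(0,0), D=(9.00,0)
B = A + 1.00·(cos342°, sin342°) = (0.9511, -0.3090)
|BD| = 8.0549
circle(B,4.00) ∩ circle(D,7.00): a=1.9790, h=3.4761
  candidates: C₊=(2.7952,3.2405) cross=28.000; C₋=(3.0619,-3.7067) cross=-28.000
  mode + wants cross > 0 → take C=(2.7952,3.2405) (cross=28.000)
ex = (C−B)/|BC| = (0.4610,0.8874); ey = (-0.8874,0.4610)
P = B + -3.32·ex + 2.74·ey = (-3.0110,-1.9919)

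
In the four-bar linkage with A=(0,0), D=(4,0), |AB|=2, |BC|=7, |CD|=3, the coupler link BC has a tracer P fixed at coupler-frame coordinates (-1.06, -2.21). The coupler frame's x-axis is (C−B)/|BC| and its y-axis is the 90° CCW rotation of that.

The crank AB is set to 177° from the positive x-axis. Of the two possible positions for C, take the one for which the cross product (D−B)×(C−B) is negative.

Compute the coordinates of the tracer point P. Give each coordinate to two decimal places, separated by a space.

A=(0,0), D=(4.00,0)
B = A + 2.00·(cos177°, sin177°) = (-1.9973, 0.1047)
|BD| = 5.9982
circle(B,7.00) ∩ circle(D,3.00): a=6.3334, h=2.9812
  candidates: C₊=(4.3872,2.9749) cross=17.882; C₋=(4.2832,-2.9866) cross=-17.882
  mode - wants cross < 0 → take C=(4.2832,-2.9866) (cross=-17.882)
ex = (C−B)/|BC| = (0.8972,-0.4416); ey = (0.4416,0.8972)
P = B + -1.06·ex + -2.21·ey = (-3.9243,-1.4100)

-3.92 -1.41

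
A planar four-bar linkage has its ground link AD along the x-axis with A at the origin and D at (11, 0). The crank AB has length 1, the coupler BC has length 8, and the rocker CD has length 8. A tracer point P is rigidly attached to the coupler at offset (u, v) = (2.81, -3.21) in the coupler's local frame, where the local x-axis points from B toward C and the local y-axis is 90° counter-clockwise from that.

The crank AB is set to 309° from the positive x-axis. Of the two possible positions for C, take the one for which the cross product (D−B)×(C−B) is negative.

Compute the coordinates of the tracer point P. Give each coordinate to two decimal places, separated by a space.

0.33 -5.03

A=(0,0), D=(11.00,0)
B = A + 1.00·(cos309°, sin309°) = (0.6293, -0.7771)
|BD| = 10.3998
circle(B,8.00) ∩ circle(D,8.00): a=5.1999, h=6.0796
  candidates: C₊=(5.3603,5.6740) cross=63.226; C₋=(6.2690,-6.4512) cross=-63.226
  mode - wants cross < 0 → take C=(6.2690,-6.4512) (cross=-63.226)
ex = (C−B)/|BC| = (0.7050,-0.7093); ey = (0.7093,0.7050)
P = B + 2.81·ex + -3.21·ey = (0.3336,-5.0331)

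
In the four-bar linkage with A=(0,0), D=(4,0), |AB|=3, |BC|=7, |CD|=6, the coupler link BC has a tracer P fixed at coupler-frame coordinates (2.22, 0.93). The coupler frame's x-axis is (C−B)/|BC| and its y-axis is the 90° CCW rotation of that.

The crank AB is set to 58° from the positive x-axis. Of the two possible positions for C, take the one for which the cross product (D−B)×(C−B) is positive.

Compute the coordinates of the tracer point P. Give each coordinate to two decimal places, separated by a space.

A=(0,0), D=(4.00,0)
B = A + 3.00·(cos58°, sin58°) = (1.5898, 2.5441)
|BD| = 3.5046
circle(B,7.00) ∩ circle(D,6.00): a=3.6070, h=5.9991
  candidates: C₊=(8.4255,4.0515) cross=21.024; C₋=(-0.2846,-4.2002) cross=-21.024
  mode + wants cross > 0 → take C=(8.4255,4.0515) (cross=21.024)
ex = (C−B)/|BC| = (0.9765,0.2153); ey = (-0.2153,0.9765)
P = B + 2.22·ex + 0.93·ey = (3.5574,3.9304)

3.56 3.93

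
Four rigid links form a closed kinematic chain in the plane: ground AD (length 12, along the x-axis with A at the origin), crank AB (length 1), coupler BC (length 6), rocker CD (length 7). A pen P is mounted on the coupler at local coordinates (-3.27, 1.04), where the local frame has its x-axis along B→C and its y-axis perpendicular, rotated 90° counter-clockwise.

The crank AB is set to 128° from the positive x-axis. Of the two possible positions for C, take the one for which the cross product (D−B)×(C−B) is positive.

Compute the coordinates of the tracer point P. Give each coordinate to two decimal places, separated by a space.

-4.02 1.18

A=(0,0), D=(12.00,0)
B = A + 1.00·(cos128°, sin128°) = (-0.6157, 0.7880)
|BD| = 12.6402
circle(B,6.00) ∩ circle(D,7.00): a=5.8059, h=1.5138
  candidates: C₊=(5.2733,1.9369) cross=19.135; C₋=(5.0846,-1.0848) cross=-19.135
  mode + wants cross > 0 → take C=(5.2733,1.9369) (cross=19.135)
ex = (C−B)/|BC| = (0.9815,0.1915); ey = (-0.1915,0.9815)
P = B + -3.27·ex + 1.04·ey = (-4.0243,1.1826)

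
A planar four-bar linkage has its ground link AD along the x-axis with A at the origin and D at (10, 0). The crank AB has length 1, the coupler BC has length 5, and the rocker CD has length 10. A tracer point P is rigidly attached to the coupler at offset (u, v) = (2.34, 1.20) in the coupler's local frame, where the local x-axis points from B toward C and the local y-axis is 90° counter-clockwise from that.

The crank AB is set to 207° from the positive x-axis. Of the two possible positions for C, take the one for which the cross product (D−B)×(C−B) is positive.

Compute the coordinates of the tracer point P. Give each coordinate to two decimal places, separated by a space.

A=(0,0), D=(10.00,0)
B = A + 1.00·(cos207°, sin207°) = (-0.8910, -0.4540)
|BD| = 10.9005
circle(B,5.00) ∩ circle(D,10.00): a=2.0100, h=4.5782
  candidates: C₊=(0.9266,4.2039) cross=49.904; C₋=(1.3079,-4.9445) cross=-49.904
  mode + wants cross > 0 → take C=(0.9266,4.2039) (cross=49.904)
ex = (C−B)/|BC| = (0.3635,0.9316); ey = (-0.9316,0.3635)
P = B + 2.34·ex + 1.20·ey = (-1.1583,2.1621)

-1.16 2.16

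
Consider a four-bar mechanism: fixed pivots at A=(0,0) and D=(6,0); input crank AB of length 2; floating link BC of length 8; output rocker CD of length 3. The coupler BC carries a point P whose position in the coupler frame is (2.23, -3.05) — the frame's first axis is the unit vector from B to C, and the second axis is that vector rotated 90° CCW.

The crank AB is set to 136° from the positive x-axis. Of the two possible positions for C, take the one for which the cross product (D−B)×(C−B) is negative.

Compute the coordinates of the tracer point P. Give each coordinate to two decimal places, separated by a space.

-1.20 -2.38

A=(0,0), D=(6.00,0)
B = A + 2.00·(cos136°, sin136°) = (-1.4387, 1.3893)
|BD| = 7.5673
circle(B,8.00) ∩ circle(D,3.00): a=7.4177, h=2.9963
  candidates: C₊=(6.4030,2.9728) cross=22.674; C₋=(5.3028,-2.9179) cross=-22.674
  mode - wants cross < 0 → take C=(5.3028,-2.9179) (cross=-22.674)
ex = (C−B)/|BC| = (0.8427,-0.5384); ey = (0.5384,0.8427)
P = B + 2.23·ex + -3.05·ey = (-1.2016,-2.3815)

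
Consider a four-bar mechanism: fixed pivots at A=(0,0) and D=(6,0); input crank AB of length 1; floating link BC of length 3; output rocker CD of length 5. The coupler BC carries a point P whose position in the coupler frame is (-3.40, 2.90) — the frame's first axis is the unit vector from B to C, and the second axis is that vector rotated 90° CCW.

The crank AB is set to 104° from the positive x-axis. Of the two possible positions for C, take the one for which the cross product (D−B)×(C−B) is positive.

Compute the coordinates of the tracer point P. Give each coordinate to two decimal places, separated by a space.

-4.71 0.85

A=(0,0), D=(6.00,0)
B = A + 1.00·(cos104°, sin104°) = (-0.2419, 0.9703)
|BD| = 6.3169
circle(B,3.00) ∩ circle(D,5.00): a=1.8920, h=2.3282
  candidates: C₊=(1.9852,2.9802) cross=14.707; C₋=(1.2700,-1.6209) cross=-14.707
  mode + wants cross > 0 → take C=(1.9852,2.9802) (cross=14.707)
ex = (C−B)/|BC| = (0.7424,0.6700); ey = (-0.6700,0.7424)
P = B + -3.40·ex + 2.90·ey = (-4.7090,0.8453)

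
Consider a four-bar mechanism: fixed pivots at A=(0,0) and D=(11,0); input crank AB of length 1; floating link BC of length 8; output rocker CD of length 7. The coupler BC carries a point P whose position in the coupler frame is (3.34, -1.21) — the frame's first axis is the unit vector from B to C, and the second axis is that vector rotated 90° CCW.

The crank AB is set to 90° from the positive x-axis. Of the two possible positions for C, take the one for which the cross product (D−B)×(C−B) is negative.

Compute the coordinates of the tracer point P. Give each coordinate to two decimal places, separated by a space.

A=(0,0), D=(11.00,0)
B = A + 1.00·(cos90°, sin90°) = (0.0000, 1.0000)
|BD| = 11.0454
circle(B,8.00) ∩ circle(D,7.00): a=6.2017, h=5.0536
  candidates: C₊=(6.6338,5.4714) cross=55.819; C₋=(5.7187,-4.5943) cross=-55.819
  mode - wants cross < 0 → take C=(5.7187,-4.5943) (cross=-55.819)
ex = (C−B)/|BC| = (0.7148,-0.6993); ey = (0.6993,0.7148)
P = B + 3.34·ex + -1.21·ey = (1.5414,-2.2006)

1.54 -2.20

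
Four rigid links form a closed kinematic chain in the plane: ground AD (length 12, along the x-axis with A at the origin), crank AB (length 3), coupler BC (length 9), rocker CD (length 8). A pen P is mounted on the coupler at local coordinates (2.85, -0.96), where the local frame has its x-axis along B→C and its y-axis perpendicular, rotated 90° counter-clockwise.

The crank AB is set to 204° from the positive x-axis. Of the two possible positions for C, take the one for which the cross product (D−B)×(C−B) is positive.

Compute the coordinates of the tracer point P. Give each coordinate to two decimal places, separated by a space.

0.18 -0.50

A=(0,0), D=(12.00,0)
B = A + 3.00·(cos204°, sin204°) = (-2.7406, -1.2202)
|BD| = 14.7911
circle(B,9.00) ∩ circle(D,8.00): a=7.9702, h=4.1804
  candidates: C₊=(4.8575,3.6035) cross=61.833; C₋=(5.5473,-4.7289) cross=-61.833
  mode + wants cross > 0 → take C=(4.8575,3.6035) (cross=61.833)
ex = (C−B)/|BC| = (0.8442,0.5360); ey = (-0.5360,0.8442)
P = B + 2.85·ex + -0.96·ey = (0.1800,-0.5032)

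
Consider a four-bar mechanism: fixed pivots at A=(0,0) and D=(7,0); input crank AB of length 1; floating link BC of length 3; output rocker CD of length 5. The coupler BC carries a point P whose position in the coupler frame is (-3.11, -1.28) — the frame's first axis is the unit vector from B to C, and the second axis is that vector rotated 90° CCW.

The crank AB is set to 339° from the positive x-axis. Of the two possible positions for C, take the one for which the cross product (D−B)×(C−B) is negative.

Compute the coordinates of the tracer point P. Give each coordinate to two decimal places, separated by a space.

A=(0,0), D=(7.00,0)
B = A + 1.00·(cos339°, sin339°) = (0.9336, -0.3584)
|BD| = 6.0770
circle(B,3.00) ∩ circle(D,5.00): a=1.7221, h=2.4565
  candidates: C₊=(2.5078,2.1954) cross=14.928; C₋=(2.7975,-2.7091) cross=-14.928
  mode - wants cross < 0 → take C=(2.7975,-2.7091) (cross=-14.928)
ex = (C−B)/|BC| = (0.6213,-0.7836); ey = (0.7836,0.6213)
P = B + -3.11·ex + -1.28·ey = (-2.0017,1.2832)

-2.00 1.28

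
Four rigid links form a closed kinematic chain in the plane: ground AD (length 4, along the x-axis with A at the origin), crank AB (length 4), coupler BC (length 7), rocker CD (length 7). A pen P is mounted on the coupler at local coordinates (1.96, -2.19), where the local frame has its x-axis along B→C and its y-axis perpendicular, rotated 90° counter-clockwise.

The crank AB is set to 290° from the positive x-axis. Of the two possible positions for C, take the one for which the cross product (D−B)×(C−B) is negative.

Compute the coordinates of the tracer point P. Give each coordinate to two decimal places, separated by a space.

A=(0,0), D=(4.00,0)
B = A + 4.00·(cos290°, sin290°) = (1.3681, -3.7588)
|BD| = 4.5886
circle(B,7.00) ∩ circle(D,7.00): a=2.2943, h=6.6133
  candidates: C₊=(-2.7333,1.9139) cross=30.346; C₋=(8.1014,-5.6726) cross=-30.346
  mode - wants cross < 0 → take C=(8.1014,-5.6726) (cross=-30.346)
ex = (C−B)/|BC| = (0.9619,-0.2734); ey = (0.2734,0.9619)
P = B + 1.96·ex + -2.19·ey = (2.6546,-6.4012)

2.65 -6.40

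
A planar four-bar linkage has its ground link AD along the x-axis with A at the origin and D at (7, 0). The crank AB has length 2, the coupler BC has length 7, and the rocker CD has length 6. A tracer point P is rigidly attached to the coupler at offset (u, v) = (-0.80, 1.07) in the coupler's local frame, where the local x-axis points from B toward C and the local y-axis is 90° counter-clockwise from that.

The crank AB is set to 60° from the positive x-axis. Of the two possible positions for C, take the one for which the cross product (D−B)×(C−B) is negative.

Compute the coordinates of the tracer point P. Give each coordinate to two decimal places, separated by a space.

1.72 2.85

A=(0,0), D=(7.00,0)
B = A + 2.00·(cos60°, sin60°) = (1.0000, 1.7321)
|BD| = 6.2450
circle(B,7.00) ∩ circle(D,6.00): a=4.1633, h=5.6273
  candidates: C₊=(6.5607,5.9839) cross=35.143; C₋=(3.4393,-4.8292) cross=-35.143
  mode - wants cross < 0 → take C=(3.4393,-4.8292) (cross=-35.143)
ex = (C−B)/|BC| = (0.3485,-0.9373); ey = (0.9373,0.3485)
P = B + -0.80·ex + 1.07·ey = (1.7242,2.8548)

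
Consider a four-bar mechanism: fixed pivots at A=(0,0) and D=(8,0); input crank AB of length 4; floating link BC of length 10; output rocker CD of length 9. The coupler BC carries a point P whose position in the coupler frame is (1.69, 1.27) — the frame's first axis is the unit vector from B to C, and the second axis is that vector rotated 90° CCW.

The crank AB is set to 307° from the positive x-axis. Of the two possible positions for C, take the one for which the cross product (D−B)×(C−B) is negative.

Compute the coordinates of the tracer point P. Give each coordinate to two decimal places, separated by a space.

4.51 -3.02

A=(0,0), D=(8.00,0)
B = A + 4.00·(cos307°, sin307°) = (2.4073, -3.1945)
|BD| = 6.4408
circle(B,10.00) ∩ circle(D,9.00): a=4.6954, h=8.8291
  candidates: C₊=(2.1053,6.8009) cross=56.867; C₋=(10.8635,-8.5323) cross=-56.867
  mode - wants cross < 0 → take C=(10.8635,-8.5323) (cross=-56.867)
ex = (C−B)/|BC| = (0.8456,-0.5338); ey = (0.5338,0.8456)
P = B + 1.69·ex + 1.27·ey = (4.5143,-3.0227)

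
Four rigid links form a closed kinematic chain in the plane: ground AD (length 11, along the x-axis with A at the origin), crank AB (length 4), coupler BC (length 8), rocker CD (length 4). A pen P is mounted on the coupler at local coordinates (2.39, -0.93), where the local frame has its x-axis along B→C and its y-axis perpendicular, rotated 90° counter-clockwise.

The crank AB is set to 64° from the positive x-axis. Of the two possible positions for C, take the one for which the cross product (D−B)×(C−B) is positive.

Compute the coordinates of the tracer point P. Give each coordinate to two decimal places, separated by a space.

4.17 2.73

A=(0,0), D=(11.00,0)
B = A + 4.00·(cos64°, sin64°) = (1.7535, 3.5952)
|BD| = 9.9209
circle(B,8.00) ∩ circle(D,4.00): a=7.3796, h=3.0890
  candidates: C₊=(9.7509,3.8000) cross=30.645; C₋=(7.5120,-1.9581) cross=-30.645
  mode + wants cross > 0 → take C=(9.7509,3.8000) (cross=30.645)
ex = (C−B)/|BC| = (0.9997,0.0256); ey = (-0.0256,0.9997)
P = B + 2.39·ex + -0.93·ey = (4.1665,2.7267)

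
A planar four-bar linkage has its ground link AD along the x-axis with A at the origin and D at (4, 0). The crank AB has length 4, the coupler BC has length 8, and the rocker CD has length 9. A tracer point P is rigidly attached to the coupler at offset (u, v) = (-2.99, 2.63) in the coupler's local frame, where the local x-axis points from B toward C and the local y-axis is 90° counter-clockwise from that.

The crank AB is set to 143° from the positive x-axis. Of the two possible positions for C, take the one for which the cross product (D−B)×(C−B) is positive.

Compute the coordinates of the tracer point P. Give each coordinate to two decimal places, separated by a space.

-7.11 1.67

A=(0,0), D=(4.00,0)
B = A + 4.00·(cos143°, sin143°) = (-3.1945, 2.4073)
|BD| = 7.5866
circle(B,8.00) ∩ circle(D,9.00): a=2.6729, h=7.5403
  candidates: C₊=(1.7328,8.7098) cross=57.205; C₋=(-3.0523,-5.5915) cross=-57.205
  mode + wants cross > 0 → take C=(1.7328,8.7098) (cross=57.205)
ex = (C−B)/|BC| = (0.6159,0.7878); ey = (-0.7878,0.6159)
P = B + -2.99·ex + 2.63·ey = (-7.1081,1.6716)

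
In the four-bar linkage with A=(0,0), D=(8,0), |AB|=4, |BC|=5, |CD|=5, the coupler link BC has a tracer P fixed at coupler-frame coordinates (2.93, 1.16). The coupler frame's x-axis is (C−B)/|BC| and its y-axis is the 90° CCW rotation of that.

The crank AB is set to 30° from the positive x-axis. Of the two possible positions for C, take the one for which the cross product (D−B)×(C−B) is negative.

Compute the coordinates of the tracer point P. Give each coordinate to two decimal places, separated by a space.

4.92 -0.79

A=(0,0), D=(8.00,0)
B = A + 4.00·(cos30°, sin30°) = (3.4641, 2.0000)
|BD| = 4.9573
circle(B,5.00) ∩ circle(D,5.00): a=2.4786, h=4.3424
  candidates: C₊=(7.4840,4.9733) cross=21.526; C₋=(3.9801,-2.9733) cross=-21.526
  mode - wants cross < 0 → take C=(3.9801,-2.9733) (cross=-21.526)
ex = (C−B)/|BC| = (0.1032,-0.9947); ey = (0.9947,0.1032)
P = B + 2.93·ex + 1.16·ey = (4.9203,-0.7946)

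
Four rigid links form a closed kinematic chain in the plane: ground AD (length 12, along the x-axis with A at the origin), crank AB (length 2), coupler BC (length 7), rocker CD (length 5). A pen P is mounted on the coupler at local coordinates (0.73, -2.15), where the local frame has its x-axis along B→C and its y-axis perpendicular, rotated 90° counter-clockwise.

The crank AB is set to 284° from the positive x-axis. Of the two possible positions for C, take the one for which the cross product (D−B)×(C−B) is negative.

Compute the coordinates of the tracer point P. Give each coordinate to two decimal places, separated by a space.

1.15 -4.11

A=(0,0), D=(12.00,0)
B = A + 2.00·(cos284°, sin284°) = (0.4838, -1.9406)
|BD| = 11.6785
circle(B,7.00) ∩ circle(D,5.00): a=6.8668, h=1.3591
  candidates: C₊=(7.0293,0.5407) cross=15.873; C₋=(7.4810,-2.1398) cross=-15.873
  mode - wants cross < 0 → take C=(7.4810,-2.1398) (cross=-15.873)
ex = (C−B)/|BC| = (0.9996,-0.0285); ey = (0.0285,0.9996)
P = B + 0.73·ex + -2.15·ey = (1.1524,-4.1105)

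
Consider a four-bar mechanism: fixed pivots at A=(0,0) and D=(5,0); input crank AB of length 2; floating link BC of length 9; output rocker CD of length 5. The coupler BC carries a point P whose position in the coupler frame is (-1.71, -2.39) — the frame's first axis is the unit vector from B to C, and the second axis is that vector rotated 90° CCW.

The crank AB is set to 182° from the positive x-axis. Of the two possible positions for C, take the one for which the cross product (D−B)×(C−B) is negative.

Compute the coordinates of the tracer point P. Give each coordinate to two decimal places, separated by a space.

A=(0,0), D=(5.00,0)
B = A + 2.00·(cos182°, sin182°) = (-1.9988, -0.0698)
|BD| = 6.9991
circle(B,9.00) ∩ circle(D,5.00): a=7.5001, h=4.9748
  candidates: C₊=(5.4513,4.9796) cross=34.820; C₋=(5.5505,-4.9696) cross=-34.820
  mode - wants cross < 0 → take C=(5.5505,-4.9696) (cross=-34.820)
ex = (C−B)/|BC| = (0.8388,-0.5444); ey = (0.5444,0.8388)
P = B + -1.71·ex + -2.39·ey = (-4.7343,-1.1436)

-4.73 -1.14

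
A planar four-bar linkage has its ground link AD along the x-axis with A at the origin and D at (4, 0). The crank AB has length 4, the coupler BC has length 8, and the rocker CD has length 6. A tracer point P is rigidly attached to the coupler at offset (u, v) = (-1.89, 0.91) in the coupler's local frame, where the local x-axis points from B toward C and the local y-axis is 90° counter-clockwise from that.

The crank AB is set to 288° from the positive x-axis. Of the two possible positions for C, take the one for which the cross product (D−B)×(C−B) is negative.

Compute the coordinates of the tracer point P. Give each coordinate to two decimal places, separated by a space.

-0.74 -3.09

A=(0,0), D=(4.00,0)
B = A + 4.00·(cos288°, sin288°) = (1.2361, -3.8042)
|BD| = 4.7023
circle(B,8.00) ∩ circle(D,6.00): a=5.3284, h=5.9672
  candidates: C₊=(-0.4596,4.0140) cross=28.060; C₋=(9.1956,-3.0009) cross=-28.060
  mode - wants cross < 0 → take C=(9.1956,-3.0009) (cross=-28.060)
ex = (C−B)/|BC| = (0.9949,0.1004); ey = (-0.1004,0.9949)
P = B + -1.89·ex + 0.91·ey = (-0.7358,-3.0886)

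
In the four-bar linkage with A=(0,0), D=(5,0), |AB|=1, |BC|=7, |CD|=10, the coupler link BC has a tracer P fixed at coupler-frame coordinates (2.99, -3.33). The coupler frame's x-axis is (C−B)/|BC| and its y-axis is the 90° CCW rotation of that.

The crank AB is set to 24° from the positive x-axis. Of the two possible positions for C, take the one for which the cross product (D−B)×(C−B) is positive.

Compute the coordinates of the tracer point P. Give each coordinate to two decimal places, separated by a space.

2.25 4.68

A=(0,0), D=(5.00,0)
B = A + 1.00·(cos24°, sin24°) = (0.9135, 0.4067)
|BD| = 4.1066
circle(B,7.00) ∩ circle(D,10.00): a=-4.1561, h=5.6326
  candidates: C₊=(-2.6643,6.4233) cross=23.131; C₋=(-3.7800,-4.7866) cross=-23.131
  mode + wants cross > 0 → take C=(-2.6643,6.4233) (cross=23.131)
ex = (C−B)/|BC| = (-0.5111,0.8595); ey = (-0.8595,-0.5111)
P = B + 2.99·ex + -3.33·ey = (2.2475,4.6787)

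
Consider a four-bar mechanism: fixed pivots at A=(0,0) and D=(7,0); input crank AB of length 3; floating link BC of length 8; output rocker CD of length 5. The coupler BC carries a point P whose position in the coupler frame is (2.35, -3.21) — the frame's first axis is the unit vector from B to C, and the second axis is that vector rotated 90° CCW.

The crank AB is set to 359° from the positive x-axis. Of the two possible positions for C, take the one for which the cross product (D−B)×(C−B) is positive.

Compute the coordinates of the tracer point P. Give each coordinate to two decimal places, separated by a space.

6.68 -1.56

A=(0,0), D=(7.00,0)
B = A + 3.00·(cos359°, sin359°) = (2.9995, -0.0524)
|BD| = 4.0008
circle(B,8.00) ∩ circle(D,5.00): a=6.8744, h=4.0917
  candidates: C₊=(9.8198,4.1290) cross=16.370; C₋=(9.9269,-4.0538) cross=-16.370
  mode + wants cross > 0 → take C=(9.8198,4.1290) (cross=16.370)
ex = (C−B)/|BC| = (0.8525,0.5227); ey = (-0.5227,0.8525)
P = B + 2.35·ex + -3.21·ey = (6.6808,-1.5607)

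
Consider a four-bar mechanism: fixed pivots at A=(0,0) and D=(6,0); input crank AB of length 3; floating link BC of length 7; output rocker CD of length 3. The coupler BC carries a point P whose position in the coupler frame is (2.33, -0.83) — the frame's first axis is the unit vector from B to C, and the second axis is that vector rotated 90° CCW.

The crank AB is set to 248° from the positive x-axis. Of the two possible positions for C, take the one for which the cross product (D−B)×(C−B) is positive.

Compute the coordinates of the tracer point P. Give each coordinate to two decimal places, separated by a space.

1.12 -1.74

A=(0,0), D=(6.00,0)
B = A + 3.00·(cos248°, sin248°) = (-1.1238, -2.7816)
|BD| = 7.6476
circle(B,7.00) ∩ circle(D,3.00): a=6.4390, h=2.7458
  candidates: C₊=(3.8755,2.1181) cross=20.999; C₋=(5.8729,-2.9973) cross=-20.999
  mode + wants cross > 0 → take C=(3.8755,2.1181) (cross=20.999)
ex = (C−B)/|BC| = (0.7142,0.7000); ey = (-0.7000,0.7142)
P = B + 2.33·ex + -0.83·ey = (1.1212,-1.7434)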